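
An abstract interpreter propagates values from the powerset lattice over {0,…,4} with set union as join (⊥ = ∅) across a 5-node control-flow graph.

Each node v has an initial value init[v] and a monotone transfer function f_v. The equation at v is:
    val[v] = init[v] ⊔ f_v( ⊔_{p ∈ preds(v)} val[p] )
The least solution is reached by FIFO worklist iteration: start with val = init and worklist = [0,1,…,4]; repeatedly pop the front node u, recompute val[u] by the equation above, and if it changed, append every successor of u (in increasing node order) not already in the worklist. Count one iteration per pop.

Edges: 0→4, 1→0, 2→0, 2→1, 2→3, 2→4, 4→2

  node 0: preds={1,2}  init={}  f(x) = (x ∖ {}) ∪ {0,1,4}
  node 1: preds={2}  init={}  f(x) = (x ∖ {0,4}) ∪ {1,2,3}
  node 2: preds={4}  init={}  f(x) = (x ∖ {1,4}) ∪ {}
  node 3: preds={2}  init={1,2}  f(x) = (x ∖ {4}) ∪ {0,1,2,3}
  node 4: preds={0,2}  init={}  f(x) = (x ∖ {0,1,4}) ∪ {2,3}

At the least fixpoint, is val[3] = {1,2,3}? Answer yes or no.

no

Trace (11 dequeues):
  [1] u=0 | in {} | out {0,1,4} | prev {} | push {}
  [2] u=1 | in {} | out {1,2,3} | prev {} | push {0}
  [3] u=2 | in {} | out {} | ==
  [4] u=3 | in {} | out {0,1,2,3} | prev {1,2} | push {}
  [5] u=4 | in {0,1,4} | out {2,3} | prev {} | push {2}
  [6] u=0 | in {1,2,3} | out {0,1,2,3,4} | prev {0,1,4} | push {4}
  [7] u=2 | in {2,3} | out {2,3} | prev {} | push {0,1,3}
  [8] u=4 | in {0,1,2,3,4} | out {2,3} | ==
  [9] u=0 | in {1,2,3} | out {0,1,2,3,4} | ==
  [10] u=1 | in {2,3} | out {1,2,3} | ==
  [11] u=3 | in {2,3} | out {0,1,2,3} | ==

Converged values:
  [0] {0,1,2,3,4}
  [1] {1,2,3}
  [2] {2,3}
  [3] {0,1,2,3}
  [4] {2,3}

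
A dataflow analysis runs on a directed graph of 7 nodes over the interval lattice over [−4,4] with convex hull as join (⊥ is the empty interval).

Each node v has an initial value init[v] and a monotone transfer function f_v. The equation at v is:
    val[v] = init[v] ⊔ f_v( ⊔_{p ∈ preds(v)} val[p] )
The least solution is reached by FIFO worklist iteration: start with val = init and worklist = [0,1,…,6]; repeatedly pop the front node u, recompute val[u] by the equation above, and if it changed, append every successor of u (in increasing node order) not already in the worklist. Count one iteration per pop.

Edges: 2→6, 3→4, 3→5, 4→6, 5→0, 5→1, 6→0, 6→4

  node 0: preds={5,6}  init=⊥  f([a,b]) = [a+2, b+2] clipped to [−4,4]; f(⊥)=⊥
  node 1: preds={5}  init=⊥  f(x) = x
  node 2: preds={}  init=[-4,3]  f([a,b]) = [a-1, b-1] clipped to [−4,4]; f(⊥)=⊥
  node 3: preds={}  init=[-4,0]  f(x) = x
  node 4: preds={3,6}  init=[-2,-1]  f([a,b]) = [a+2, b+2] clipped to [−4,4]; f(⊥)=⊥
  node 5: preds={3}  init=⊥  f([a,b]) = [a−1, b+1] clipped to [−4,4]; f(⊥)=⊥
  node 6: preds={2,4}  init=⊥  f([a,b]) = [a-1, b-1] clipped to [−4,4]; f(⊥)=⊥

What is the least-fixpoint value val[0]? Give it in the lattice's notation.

[-2,4]

Iteration log — 13 steps:
  step 1. node 0  ⊔preds=⊥  new=⊥  stable
  step 2. node 1  ⊔preds=⊥  new=⊥  stable
  step 3. node 2  ⊔preds=⊥  new=[-4,3]  stable
  step 4. node 3  ⊔preds=⊥  new=[-4,0]  stable
  step 5. node 4  ⊔preds=[-4,0]  new=[-2,2]  old=[-2,-1]  +wl: 
  step 6. node 5  ⊔preds=[-4,0]  new=[-4,1]  old=⊥  +wl: 0,1
  step 7. node 6  ⊔preds=[-4,3]  new=[-4,2]  old=⊥  +wl: 4
  step 8. node 0  ⊔preds=[-4,2]  new=[-2,4]  old=⊥  +wl: 
  step 9. node 1  ⊔preds=[-4,1]  new=[-4,1]  old=⊥  +wl: 
  step 10. node 4  ⊔preds=[-4,2]  new=[-2,4]  old=[-2,2]  +wl: 6
  step 11. node 6  ⊔preds=[-4,4]  new=[-4,3]  old=[-4,2]  +wl: 0,4
  step 12. node 0  ⊔preds=[-4,3]  new=[-2,4]  stable
  step 13. node 4  ⊔preds=[-4,3]  new=[-2,4]  stable

Least fixpoint reached:
  node 0: [-2,4]
  node 1: [-4,1]
  node 2: [-4,3]
  node 3: [-4,0]
  node 4: [-2,4]
  node 5: [-4,1]
  node 6: [-4,3]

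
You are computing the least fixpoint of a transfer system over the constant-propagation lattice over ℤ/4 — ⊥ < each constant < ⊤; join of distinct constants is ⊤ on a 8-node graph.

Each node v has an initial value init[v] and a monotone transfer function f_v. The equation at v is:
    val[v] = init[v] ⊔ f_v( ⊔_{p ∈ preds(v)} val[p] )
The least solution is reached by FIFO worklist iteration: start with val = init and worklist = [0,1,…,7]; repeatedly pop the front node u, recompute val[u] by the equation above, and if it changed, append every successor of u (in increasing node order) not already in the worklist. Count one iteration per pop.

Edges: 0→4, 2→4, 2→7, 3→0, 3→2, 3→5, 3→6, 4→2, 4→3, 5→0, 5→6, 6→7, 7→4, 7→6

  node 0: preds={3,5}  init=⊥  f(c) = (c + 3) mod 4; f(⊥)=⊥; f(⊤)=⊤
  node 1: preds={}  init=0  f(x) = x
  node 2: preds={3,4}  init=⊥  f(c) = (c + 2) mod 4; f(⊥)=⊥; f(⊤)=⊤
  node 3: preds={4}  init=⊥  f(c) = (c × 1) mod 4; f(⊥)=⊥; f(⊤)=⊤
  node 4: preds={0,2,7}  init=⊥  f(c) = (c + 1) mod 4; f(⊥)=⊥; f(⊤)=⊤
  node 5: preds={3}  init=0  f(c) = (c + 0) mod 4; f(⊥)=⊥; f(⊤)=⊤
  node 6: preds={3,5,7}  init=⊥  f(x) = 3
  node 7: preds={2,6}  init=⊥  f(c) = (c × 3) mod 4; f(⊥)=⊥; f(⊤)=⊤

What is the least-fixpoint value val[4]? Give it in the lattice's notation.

⊤

Trace (26 dequeues):
  [1] u=0 | in 0 | out 3 | prev ⊥ | push {}
  [2] u=1 | in ⊥ | out 0 | ==
  [3] u=2 | in ⊥ | out ⊥ | ==
  [4] u=3 | in ⊥ | out ⊥ | ==
  [5] u=4 | in 3 | out 0 | prev ⊥ | push {2,3}
  [6] u=5 | in ⊥ | out 0 | ==
  [7] u=6 | in 0 | out 3 | prev ⊥ | push {}
  [8] u=7 | in 3 | out 1 | prev ⊥ | push {4,6}
  [9] u=2 | in 0 | out 2 | prev ⊥ | push {7}
  [10] u=3 | in 0 | out 0 | prev ⊥ | push {0,2,5}
  [11] u=4 | in ⊤ | out ⊤ | prev 0 | push {3}
  [12] u=6 | in ⊤ | out 3 | ==
  [13] u=7 | in ⊤ | out ⊤ | prev 1 | push {4,6}
  [14] u=0 | in 0 | out 3 | ==
  [15] u=2 | in ⊤ | out ⊤ | prev 2 | push {7}
  [16] u=5 | in 0 | out 0 | ==
  [17] u=3 | in ⊤ | out ⊤ | prev 0 | push {0,2,5}
  [18] u=4 | in ⊤ | out ⊤ | ==
  [19] u=6 | in ⊤ | out 3 | ==
  [20] u=7 | in ⊤ | out ⊤ | ==
  [21] u=0 | in ⊤ | out ⊤ | prev 3 | push {4}
  [22] u=2 | in ⊤ | out ⊤ | ==
  [23] u=5 | in ⊤ | out ⊤ | prev 0 | push {0,6}
  [24] u=4 | in ⊤ | out ⊤ | ==
  [25] u=0 | in ⊤ | out ⊤ | ==
  [26] u=6 | in ⊤ | out 3 | ==

Converged values:
  [0] ⊤
  [1] 0
  [2] ⊤
  [3] ⊤
  [4] ⊤
  [5] ⊤
  [6] 3
  [7] ⊤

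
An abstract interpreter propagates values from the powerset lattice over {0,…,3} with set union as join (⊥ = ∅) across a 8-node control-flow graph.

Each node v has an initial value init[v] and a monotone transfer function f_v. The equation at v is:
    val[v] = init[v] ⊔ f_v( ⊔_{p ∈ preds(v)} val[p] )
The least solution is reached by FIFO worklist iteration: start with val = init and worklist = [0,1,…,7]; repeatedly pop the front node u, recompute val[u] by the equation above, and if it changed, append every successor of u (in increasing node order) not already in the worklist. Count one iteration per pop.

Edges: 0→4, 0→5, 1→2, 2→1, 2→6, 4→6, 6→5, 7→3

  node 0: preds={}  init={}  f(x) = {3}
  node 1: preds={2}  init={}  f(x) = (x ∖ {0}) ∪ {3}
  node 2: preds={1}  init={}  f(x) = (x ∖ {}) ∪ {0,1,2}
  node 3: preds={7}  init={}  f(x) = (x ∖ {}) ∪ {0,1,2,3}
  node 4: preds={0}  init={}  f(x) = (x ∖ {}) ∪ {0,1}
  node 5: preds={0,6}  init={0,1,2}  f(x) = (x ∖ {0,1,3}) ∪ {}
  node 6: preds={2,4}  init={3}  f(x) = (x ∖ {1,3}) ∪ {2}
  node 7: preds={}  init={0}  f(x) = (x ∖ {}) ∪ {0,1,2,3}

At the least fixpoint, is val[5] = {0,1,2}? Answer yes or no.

yes

Iteration log — 12 steps:
  step 1. node 0  ⊔preds={}  new={3}  old={}  +wl: 
  step 2. node 1  ⊔preds={}  new={3}  old={}  +wl: 
  step 3. node 2  ⊔preds={3}  new={0,1,2,3}  old={}  +wl: 1
  step 4. node 3  ⊔preds={0}  new={0,1,2,3}  old={}  +wl: 
  step 5. node 4  ⊔preds={3}  new={0,1,3}  old={}  +wl: 
  step 6. node 5  ⊔preds={3}  new={0,1,2}  stable
  step 7. node 6  ⊔preds={0,1,2,3}  new={0,2,3}  old={3}  +wl: 5
  step 8. node 7  ⊔preds={}  new={0,1,2,3}  old={0}  +wl: 3
  step 9. node 1  ⊔preds={0,1,2,3}  new={1,2,3}  old={3}  +wl: 2
  step 10. node 5  ⊔preds={0,2,3}  new={0,1,2}  stable
  step 11. node 3  ⊔preds={0,1,2,3}  new={0,1,2,3}  stable
  step 12. node 2  ⊔preds={1,2,3}  new={0,1,2,3}  stable

Least fixpoint reached:
  node 0: {3}
  node 1: {1,2,3}
  node 2: {0,1,2,3}
  node 3: {0,1,2,3}
  node 4: {0,1,3}
  node 5: {0,1,2}
  node 6: {0,2,3}
  node 7: {0,1,2,3}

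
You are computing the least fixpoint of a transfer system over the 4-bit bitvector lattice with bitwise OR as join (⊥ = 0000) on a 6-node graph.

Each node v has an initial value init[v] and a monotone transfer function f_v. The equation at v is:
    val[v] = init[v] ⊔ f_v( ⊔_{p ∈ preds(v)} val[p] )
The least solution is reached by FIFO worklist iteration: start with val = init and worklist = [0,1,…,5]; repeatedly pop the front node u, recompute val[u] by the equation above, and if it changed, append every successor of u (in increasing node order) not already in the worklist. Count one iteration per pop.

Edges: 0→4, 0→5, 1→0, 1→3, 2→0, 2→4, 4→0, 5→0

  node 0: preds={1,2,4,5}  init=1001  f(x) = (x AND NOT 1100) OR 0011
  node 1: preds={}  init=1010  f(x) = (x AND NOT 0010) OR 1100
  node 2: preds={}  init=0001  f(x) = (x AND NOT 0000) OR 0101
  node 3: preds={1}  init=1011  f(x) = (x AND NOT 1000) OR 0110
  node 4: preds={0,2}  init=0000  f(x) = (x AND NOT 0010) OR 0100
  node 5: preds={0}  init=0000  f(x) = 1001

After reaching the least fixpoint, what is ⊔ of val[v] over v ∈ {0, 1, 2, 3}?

1111

Iteration log — 7 steps:
  step 1. node 0  ⊔preds=1011  new=1011  old=1001  +wl: 
  step 2. node 1  ⊔preds=0000  new=1110  old=1010  +wl: 0
  step 3. node 2  ⊔preds=0000  new=0101  old=0001  +wl: 
  step 4. node 3  ⊔preds=1110  new=1111  old=1011  +wl: 
  step 5. node 4  ⊔preds=1111  new=1101  old=0000  +wl: 
  step 6. node 5  ⊔preds=1011  new=1001  old=0000  +wl: 
  step 7. node 0  ⊔preds=1111  new=1011  stable

Least fixpoint reached:
  node 0: 1011
  node 1: 1110
  node 2: 0101
  node 3: 1111
  node 4: 1101
  node 5: 1001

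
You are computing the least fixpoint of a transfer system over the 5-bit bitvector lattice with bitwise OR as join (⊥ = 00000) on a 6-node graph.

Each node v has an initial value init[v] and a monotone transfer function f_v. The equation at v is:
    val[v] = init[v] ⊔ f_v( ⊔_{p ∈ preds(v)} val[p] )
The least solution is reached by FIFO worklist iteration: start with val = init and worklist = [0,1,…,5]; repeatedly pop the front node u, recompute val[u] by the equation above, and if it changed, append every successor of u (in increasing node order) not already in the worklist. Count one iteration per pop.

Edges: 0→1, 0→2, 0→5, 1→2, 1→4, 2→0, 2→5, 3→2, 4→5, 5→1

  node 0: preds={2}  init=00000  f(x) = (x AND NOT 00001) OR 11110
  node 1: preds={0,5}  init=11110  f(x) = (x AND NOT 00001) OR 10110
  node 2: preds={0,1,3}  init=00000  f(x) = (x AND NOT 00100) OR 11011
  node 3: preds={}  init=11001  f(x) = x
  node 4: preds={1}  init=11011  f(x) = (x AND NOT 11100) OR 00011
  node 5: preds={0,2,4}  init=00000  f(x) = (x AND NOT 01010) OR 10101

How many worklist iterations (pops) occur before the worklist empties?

8

Worklist (8 pops):
  #1 pop 0: in=00000 → 11110 (was 00000); enqueue []
  #2 pop 1: in=11110 → 11110 (no change)
  #3 pop 2: in=11111 → 11011 (was 00000); enqueue [0]
  #4 pop 3: in=00000 → 11001 (no change)
  #5 pop 4: in=11110 → 11011 (no change)
  #6 pop 5: in=11111 → 10101 (was 00000); enqueue [1]
  #7 pop 0: in=11011 → 11110 (no change)
  #8 pop 1: in=11111 → 11110 (no change)

Fixpoint:
  val[0] = 11110
  val[1] = 11110
  val[2] = 11011
  val[3] = 11001
  val[4] = 11011
  val[5] = 10101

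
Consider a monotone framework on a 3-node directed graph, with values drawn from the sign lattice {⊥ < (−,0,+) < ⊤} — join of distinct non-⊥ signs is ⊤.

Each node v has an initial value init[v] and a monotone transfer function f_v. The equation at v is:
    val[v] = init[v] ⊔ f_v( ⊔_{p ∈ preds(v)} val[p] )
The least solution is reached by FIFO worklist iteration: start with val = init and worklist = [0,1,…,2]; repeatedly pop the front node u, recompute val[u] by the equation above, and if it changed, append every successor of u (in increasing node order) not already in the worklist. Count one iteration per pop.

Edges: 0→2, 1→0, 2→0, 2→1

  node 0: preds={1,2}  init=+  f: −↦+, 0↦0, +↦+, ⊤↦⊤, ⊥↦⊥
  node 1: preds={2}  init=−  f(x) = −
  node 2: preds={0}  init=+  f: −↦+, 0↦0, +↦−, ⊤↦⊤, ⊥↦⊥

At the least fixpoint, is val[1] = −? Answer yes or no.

yes

Trace (5 dequeues):
  [1] u=0 | in ⊤ | out ⊤ | prev + | push {}
  [2] u=1 | in + | out − | ==
  [3] u=2 | in ⊤ | out ⊤ | prev + | push {0,1}
  [4] u=0 | in ⊤ | out ⊤ | ==
  [5] u=1 | in ⊤ | out − | ==

Converged values:
  [0] ⊤
  [1] −
  [2] ⊤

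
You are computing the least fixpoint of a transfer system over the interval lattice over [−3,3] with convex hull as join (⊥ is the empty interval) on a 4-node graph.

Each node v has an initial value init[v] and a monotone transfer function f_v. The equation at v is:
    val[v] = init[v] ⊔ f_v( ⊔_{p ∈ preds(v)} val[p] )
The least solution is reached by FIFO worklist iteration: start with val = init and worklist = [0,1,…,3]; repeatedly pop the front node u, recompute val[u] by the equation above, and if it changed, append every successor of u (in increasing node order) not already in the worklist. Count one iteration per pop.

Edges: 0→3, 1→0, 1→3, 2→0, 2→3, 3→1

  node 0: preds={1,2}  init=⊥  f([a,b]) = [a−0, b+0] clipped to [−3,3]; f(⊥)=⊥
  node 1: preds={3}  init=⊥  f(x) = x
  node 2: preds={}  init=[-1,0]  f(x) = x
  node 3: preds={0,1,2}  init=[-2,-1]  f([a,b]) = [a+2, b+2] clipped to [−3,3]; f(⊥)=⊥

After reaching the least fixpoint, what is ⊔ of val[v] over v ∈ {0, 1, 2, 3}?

[-2,3]

Iteration log — 12 steps:
  step 1. node 0  ⊔preds=[-1,0]  new=[-1,0]  old=⊥  +wl: 
  step 2. node 1  ⊔preds=[-2,-1]  new=[-2,-1]  old=⊥  +wl: 0
  step 3. node 2  ⊔preds=⊥  new=[-1,0]  stable
  step 4. node 3  ⊔preds=[-2,0]  new=[-2,2]  old=[-2,-1]  +wl: 1
  step 5. node 0  ⊔preds=[-2,0]  new=[-2,0]  old=[-1,0]  +wl: 3
  step 6. node 1  ⊔preds=[-2,2]  new=[-2,2]  old=[-2,-1]  +wl: 0
  step 7. node 3  ⊔preds=[-2,2]  new=[-2,3]  old=[-2,2]  +wl: 1
  step 8. node 0  ⊔preds=[-2,2]  new=[-2,2]  old=[-2,0]  +wl: 3
  step 9. node 1  ⊔preds=[-2,3]  new=[-2,3]  old=[-2,2]  +wl: 0
  step 10. node 3  ⊔preds=[-2,3]  new=[-2,3]  stable
  step 11. node 0  ⊔preds=[-2,3]  new=[-2,3]  old=[-2,2]  +wl: 3
  step 12. node 3  ⊔preds=[-2,3]  new=[-2,3]  stable

Least fixpoint reached:
  node 0: [-2,3]
  node 1: [-2,3]
  node 2: [-1,0]
  node 3: [-2,3]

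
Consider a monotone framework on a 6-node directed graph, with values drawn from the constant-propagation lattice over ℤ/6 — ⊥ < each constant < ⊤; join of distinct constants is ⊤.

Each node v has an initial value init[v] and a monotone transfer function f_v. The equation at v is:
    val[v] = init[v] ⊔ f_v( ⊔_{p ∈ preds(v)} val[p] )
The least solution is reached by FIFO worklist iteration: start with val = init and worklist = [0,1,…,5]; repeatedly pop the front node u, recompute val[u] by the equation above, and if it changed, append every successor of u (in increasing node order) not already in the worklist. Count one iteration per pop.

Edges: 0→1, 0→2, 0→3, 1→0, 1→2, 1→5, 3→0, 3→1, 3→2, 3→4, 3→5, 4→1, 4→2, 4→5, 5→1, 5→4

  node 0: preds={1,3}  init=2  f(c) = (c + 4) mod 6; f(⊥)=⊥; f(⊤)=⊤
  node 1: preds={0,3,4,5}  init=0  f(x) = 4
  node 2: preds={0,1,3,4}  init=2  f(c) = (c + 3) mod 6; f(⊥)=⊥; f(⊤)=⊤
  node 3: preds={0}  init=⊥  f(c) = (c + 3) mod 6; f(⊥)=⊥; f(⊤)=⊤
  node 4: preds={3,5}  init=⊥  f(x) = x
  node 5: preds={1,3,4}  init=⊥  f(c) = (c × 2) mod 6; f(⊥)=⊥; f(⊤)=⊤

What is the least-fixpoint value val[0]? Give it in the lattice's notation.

⊤

Iteration log — 10 steps:
  step 1. node 0  ⊔preds=0  new=⊤  old=2  +wl: 
  step 2. node 1  ⊔preds=⊤  new=⊤  old=0  +wl: 0
  step 3. node 2  ⊔preds=⊤  new=⊤  old=2  +wl: 
  step 4. node 3  ⊔preds=⊤  new=⊤  old=⊥  +wl: 1,2
  step 5. node 4  ⊔preds=⊤  new=⊤  old=⊥  +wl: 
  step 6. node 5  ⊔preds=⊤  new=⊤  old=⊥  +wl: 4
  step 7. node 0  ⊔preds=⊤  new=⊤  stable
  step 8. node 1  ⊔preds=⊤  new=⊤  stable
  step 9. node 2  ⊔preds=⊤  new=⊤  stable
  step 10. node 4  ⊔preds=⊤  new=⊤  stable

Least fixpoint reached:
  node 0: ⊤
  node 1: ⊤
  node 2: ⊤
  node 3: ⊤
  node 4: ⊤
  node 5: ⊤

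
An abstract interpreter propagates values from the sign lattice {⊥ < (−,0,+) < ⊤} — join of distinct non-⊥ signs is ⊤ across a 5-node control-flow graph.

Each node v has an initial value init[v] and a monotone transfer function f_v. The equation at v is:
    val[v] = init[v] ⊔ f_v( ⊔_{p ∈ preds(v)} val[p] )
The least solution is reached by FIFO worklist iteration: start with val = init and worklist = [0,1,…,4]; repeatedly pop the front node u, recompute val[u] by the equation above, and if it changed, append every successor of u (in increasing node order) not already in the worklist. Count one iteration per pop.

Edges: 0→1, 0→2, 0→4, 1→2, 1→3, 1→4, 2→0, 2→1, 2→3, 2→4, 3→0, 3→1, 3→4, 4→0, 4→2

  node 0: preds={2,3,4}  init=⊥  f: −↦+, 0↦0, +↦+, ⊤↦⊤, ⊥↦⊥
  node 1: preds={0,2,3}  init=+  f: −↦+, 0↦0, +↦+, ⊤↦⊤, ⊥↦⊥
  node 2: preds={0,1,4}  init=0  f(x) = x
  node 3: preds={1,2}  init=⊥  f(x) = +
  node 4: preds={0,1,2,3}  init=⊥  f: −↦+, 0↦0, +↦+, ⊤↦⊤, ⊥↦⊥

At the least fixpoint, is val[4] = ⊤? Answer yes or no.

Iteration log — 9 steps:
  step 1. node 0  ⊔preds=0  new=0  old=⊥  +wl: 
  step 2. node 1  ⊔preds=0  new=⊤  old=+  +wl: 
  step 3. node 2  ⊔preds=⊤  new=⊤  old=0  +wl: 0,1
  step 4. node 3  ⊔preds=⊤  new=+  old=⊥  +wl: 
  step 5. node 4  ⊔preds=⊤  new=⊤  old=⊥  +wl: 2
  step 6. node 0  ⊔preds=⊤  new=⊤  old=0  +wl: 4
  step 7. node 1  ⊔preds=⊤  new=⊤  stable
  step 8. node 2  ⊔preds=⊤  new=⊤  stable
  step 9. node 4  ⊔preds=⊤  new=⊤  stable

Least fixpoint reached:
  node 0: ⊤
  node 1: ⊤
  node 2: ⊤
  node 3: +
  node 4: ⊤

yes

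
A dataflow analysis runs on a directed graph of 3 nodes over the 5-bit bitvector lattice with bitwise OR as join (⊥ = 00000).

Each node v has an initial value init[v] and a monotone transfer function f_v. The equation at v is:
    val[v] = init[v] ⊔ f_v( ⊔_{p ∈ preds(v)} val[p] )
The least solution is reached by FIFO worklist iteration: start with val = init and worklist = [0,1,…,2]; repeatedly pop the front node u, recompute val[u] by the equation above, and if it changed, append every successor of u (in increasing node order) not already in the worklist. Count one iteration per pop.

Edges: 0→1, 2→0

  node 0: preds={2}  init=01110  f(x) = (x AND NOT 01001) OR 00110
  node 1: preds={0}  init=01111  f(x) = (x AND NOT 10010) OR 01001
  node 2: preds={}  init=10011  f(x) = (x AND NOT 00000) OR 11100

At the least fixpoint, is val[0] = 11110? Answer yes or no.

Worklist (4 pops):
  #1 pop 0: in=10011 → 11110 (was 01110); enqueue []
  #2 pop 1: in=11110 → 01111 (no change)
  #3 pop 2: in=00000 → 11111 (was 10011); enqueue [0]
  #4 pop 0: in=11111 → 11110 (no change)

Fixpoint:
  val[0] = 11110
  val[1] = 01111
  val[2] = 11111

yes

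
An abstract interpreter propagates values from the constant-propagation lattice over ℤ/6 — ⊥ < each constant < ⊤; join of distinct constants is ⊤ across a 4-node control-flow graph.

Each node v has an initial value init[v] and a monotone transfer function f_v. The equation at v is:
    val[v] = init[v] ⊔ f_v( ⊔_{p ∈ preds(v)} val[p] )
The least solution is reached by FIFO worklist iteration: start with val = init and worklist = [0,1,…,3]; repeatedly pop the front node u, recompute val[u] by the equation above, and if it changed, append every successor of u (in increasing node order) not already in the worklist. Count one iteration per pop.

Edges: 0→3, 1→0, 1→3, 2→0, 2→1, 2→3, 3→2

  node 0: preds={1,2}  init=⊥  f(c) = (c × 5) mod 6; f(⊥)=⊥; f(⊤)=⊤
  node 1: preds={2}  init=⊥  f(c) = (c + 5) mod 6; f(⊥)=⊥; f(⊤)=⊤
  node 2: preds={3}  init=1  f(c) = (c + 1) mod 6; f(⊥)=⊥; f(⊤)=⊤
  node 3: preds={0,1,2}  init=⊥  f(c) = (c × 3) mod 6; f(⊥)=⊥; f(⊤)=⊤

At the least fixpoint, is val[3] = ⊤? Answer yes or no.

Iteration log — 11 steps:
  step 1. node 0  ⊔preds=1  new=5  old=⊥  +wl: 
  step 2. node 1  ⊔preds=1  new=0  old=⊥  +wl: 0
  step 3. node 2  ⊔preds=⊥  new=1  stable
  step 4. node 3  ⊔preds=⊤  new=⊤  old=⊥  +wl: 2
  step 5. node 0  ⊔preds=⊤  new=⊤  old=5  +wl: 3
  step 6. node 2  ⊔preds=⊤  new=⊤  old=1  +wl: 0,1
  step 7. node 3  ⊔preds=⊤  new=⊤  stable
  step 8. node 0  ⊔preds=⊤  new=⊤  stable
  step 9. node 1  ⊔preds=⊤  new=⊤  old=0  +wl: 0,3
  step 10. node 0  ⊔preds=⊤  new=⊤  stable
  step 11. node 3  ⊔preds=⊤  new=⊤  stable

Least fixpoint reached:
  node 0: ⊤
  node 1: ⊤
  node 2: ⊤
  node 3: ⊤

yes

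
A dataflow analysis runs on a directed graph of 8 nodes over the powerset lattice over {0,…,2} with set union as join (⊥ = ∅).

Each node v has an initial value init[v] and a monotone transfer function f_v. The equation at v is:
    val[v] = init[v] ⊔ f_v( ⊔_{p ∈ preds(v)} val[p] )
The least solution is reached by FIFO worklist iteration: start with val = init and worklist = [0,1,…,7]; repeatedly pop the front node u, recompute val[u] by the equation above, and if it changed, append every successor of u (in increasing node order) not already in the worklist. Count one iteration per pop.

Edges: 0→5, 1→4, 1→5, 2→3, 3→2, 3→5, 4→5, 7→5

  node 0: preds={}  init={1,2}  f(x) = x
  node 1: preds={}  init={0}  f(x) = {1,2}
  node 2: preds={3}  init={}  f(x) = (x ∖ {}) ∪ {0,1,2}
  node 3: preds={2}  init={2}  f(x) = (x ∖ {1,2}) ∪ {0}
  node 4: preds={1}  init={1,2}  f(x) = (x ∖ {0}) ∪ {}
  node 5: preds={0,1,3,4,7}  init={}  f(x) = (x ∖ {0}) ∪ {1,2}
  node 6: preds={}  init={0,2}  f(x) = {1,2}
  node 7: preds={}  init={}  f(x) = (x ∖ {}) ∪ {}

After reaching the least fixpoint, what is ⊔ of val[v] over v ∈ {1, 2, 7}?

Worklist (9 pops):
  #1 pop 0: in={} → {1,2} (no change)
  #2 pop 1: in={} → {0,1,2} (was {0}); enqueue []
  #3 pop 2: in={2} → {0,1,2} (was {}); enqueue []
  #4 pop 3: in={0,1,2} → {0,2} (was {2}); enqueue [2]
  #5 pop 4: in={0,1,2} → {1,2} (no change)
  #6 pop 5: in={0,1,2} → {1,2} (was {}); enqueue []
  #7 pop 6: in={} → {0,1,2} (was {0,2}); enqueue []
  #8 pop 7: in={} → {} (no change)
  #9 pop 2: in={0,2} → {0,1,2} (no change)

Fixpoint:
  val[0] = {1,2}
  val[1] = {0,1,2}
  val[2] = {0,1,2}
  val[3] = {0,2}
  val[4] = {1,2}
  val[5] = {1,2}
  val[6] = {0,1,2}
  val[7] = {}

{0,1,2}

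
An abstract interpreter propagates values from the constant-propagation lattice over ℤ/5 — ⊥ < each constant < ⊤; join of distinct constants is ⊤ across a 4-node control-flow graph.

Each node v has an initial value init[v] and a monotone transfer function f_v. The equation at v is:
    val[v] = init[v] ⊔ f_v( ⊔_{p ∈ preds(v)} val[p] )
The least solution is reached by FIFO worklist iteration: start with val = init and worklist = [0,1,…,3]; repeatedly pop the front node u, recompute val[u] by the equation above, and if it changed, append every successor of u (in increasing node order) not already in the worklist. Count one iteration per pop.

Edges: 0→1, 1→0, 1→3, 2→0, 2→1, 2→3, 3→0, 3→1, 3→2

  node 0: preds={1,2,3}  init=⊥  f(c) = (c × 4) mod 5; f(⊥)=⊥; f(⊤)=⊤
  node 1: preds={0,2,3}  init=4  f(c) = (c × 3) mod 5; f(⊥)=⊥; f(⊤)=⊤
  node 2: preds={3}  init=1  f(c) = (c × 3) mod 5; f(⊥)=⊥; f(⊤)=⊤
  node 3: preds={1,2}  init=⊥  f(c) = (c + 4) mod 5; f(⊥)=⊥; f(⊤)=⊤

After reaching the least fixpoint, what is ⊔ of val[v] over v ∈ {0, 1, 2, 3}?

Worklist (10 pops):
  #1 pop 0: in=⊤ → ⊤ (was ⊥); enqueue []
  #2 pop 1: in=⊤ → ⊤ (was 4); enqueue [0]
  #3 pop 2: in=⊥ → 1 (no change)
  #4 pop 3: in=⊤ → ⊤ (was ⊥); enqueue [1,2]
  #5 pop 0: in=⊤ → ⊤ (no change)
  #6 pop 1: in=⊤ → ⊤ (no change)
  #7 pop 2: in=⊤ → ⊤ (was 1); enqueue [0,1,3]
  #8 pop 0: in=⊤ → ⊤ (no change)
  #9 pop 1: in=⊤ → ⊤ (no change)
  #10 pop 3: in=⊤ → ⊤ (no change)

Fixpoint:
  val[0] = ⊤
  val[1] = ⊤
  val[2] = ⊤
  val[3] = ⊤

⊤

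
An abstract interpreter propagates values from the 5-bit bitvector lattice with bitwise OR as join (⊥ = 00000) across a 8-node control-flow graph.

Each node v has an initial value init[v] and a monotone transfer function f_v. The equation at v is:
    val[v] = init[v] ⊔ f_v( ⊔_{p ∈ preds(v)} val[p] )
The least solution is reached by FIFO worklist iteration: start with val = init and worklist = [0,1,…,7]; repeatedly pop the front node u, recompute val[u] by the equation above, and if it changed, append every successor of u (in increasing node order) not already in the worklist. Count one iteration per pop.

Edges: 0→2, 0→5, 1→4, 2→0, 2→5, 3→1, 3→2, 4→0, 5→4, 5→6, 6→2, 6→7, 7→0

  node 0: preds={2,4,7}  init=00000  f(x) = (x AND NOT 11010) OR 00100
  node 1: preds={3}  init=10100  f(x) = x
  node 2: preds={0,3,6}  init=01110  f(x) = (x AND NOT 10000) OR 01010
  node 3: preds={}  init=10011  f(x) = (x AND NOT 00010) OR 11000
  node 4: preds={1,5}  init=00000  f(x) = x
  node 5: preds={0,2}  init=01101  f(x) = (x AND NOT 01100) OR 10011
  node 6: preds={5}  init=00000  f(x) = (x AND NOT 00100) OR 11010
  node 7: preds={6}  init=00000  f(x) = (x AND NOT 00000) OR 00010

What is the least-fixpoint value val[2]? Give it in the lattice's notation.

Worklist (13 pops):
  #1 pop 0: in=01110 → 00100 (was 00000); enqueue []
  #2 pop 1: in=10011 → 10111 (was 10100); enqueue []
  #3 pop 2: in=10111 → 01111 (was 01110); enqueue [0]
  #4 pop 3: in=00000 → 11011 (was 10011); enqueue [1,2]
  #5 pop 4: in=11111 → 11111 (was 00000); enqueue []
  #6 pop 5: in=01111 → 11111 (was 01101); enqueue [4]
  #7 pop 6: in=11111 → 11011 (was 00000); enqueue []
  #8 pop 7: in=11011 → 11011 (was 00000); enqueue []
  #9 pop 0: in=11111 → 00101 (was 00100); enqueue [5]
  #10 pop 1: in=11011 → 11111 (was 10111); enqueue []
  #11 pop 2: in=11111 → 01111 (no change)
  #12 pop 4: in=11111 → 11111 (no change)
  #13 pop 5: in=01111 → 11111 (no change)

Fixpoint:
  val[0] = 00101
  val[1] = 11111
  val[2] = 01111
  val[3] = 11011
  val[4] = 11111
  val[5] = 11111
  val[6] = 11011
  val[7] = 11011

01111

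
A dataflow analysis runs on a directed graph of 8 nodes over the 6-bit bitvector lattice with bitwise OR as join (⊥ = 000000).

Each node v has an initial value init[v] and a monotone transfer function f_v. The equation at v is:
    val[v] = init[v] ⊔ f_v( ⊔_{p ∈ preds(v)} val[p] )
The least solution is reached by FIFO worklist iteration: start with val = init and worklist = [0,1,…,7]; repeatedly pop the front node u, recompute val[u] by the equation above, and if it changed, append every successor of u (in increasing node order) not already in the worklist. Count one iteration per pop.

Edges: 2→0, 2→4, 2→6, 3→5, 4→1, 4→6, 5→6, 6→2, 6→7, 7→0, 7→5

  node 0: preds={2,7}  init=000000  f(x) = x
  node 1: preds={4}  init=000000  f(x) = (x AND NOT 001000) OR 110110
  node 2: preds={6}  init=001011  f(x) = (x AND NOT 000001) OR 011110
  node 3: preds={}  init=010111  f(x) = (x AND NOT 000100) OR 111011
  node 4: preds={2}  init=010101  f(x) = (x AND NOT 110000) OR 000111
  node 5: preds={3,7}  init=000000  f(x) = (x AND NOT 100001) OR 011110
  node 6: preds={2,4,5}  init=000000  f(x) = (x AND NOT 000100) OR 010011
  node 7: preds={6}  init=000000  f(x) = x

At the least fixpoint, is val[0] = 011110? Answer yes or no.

no

Iteration log — 12 steps:
  step 1. node 0  ⊔preds=001011  new=001011  old=000000  +wl: 
  step 2. node 1  ⊔preds=010101  new=110111  old=000000  +wl: 
  step 3. node 2  ⊔preds=000000  new=011111  old=001011  +wl: 0
  step 4. node 3  ⊔preds=000000  new=111111  old=010111  +wl: 
  step 5. node 4  ⊔preds=011111  new=011111  old=010101  +wl: 1
  step 6. node 5  ⊔preds=111111  new=011110  old=000000  +wl: 
  step 7. node 6  ⊔preds=011111  new=011011  old=000000  +wl: 2
  step 8. node 7  ⊔preds=011011  new=011011  old=000000  +wl: 5
  step 9. node 0  ⊔preds=011111  new=011111  old=001011  +wl: 
  step 10. node 1  ⊔preds=011111  new=110111  stable
  step 11. node 2  ⊔preds=011011  new=011111  stable
  step 12. node 5  ⊔preds=111111  new=011110  stable

Least fixpoint reached:
  node 0: 011111
  node 1: 110111
  node 2: 011111
  node 3: 111111
  node 4: 011111
  node 5: 011110
  node 6: 011011
  node 7: 011011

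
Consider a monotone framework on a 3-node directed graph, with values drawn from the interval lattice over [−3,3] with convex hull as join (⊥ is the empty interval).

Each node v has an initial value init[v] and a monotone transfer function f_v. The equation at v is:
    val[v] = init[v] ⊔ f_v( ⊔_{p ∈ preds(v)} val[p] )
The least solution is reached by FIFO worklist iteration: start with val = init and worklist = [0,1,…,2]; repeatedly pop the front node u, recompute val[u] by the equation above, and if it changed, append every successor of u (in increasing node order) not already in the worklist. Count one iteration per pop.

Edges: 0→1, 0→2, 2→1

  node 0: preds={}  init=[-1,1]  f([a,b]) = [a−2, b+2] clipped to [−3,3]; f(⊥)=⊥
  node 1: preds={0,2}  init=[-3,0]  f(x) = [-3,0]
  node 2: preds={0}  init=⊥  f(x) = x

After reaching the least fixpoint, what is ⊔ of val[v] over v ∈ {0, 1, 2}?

[-3,1]

Trace (4 dequeues):
  [1] u=0 | in ⊥ | out [-1,1] | ==
  [2] u=1 | in [-1,1] | out [-3,0] | ==
  [3] u=2 | in [-1,1] | out [-1,1] | prev ⊥ | push {1}
  [4] u=1 | in [-1,1] | out [-3,0] | ==

Converged values:
  [0] [-1,1]
  [1] [-3,0]
  [2] [-1,1]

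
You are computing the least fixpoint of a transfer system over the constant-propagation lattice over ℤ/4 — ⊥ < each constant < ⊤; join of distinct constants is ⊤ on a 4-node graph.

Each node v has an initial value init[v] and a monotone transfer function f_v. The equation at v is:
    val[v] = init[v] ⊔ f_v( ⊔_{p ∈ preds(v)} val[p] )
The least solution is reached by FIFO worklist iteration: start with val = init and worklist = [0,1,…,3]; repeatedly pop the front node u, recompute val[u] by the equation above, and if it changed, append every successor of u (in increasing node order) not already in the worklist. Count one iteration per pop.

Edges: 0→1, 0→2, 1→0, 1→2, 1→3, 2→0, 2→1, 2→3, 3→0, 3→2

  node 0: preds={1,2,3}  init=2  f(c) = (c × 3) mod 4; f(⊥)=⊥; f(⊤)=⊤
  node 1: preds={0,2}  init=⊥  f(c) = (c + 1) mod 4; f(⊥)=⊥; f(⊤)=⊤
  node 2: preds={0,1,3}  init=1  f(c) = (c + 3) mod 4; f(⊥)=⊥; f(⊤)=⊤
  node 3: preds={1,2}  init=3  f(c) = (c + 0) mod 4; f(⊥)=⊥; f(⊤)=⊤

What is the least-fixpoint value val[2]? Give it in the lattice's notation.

⊤

Trace (7 dequeues):
  [1] u=0 | in ⊤ | out ⊤ | prev 2 | push {}
  [2] u=1 | in ⊤ | out ⊤ | prev ⊥ | push {0}
  [3] u=2 | in ⊤ | out ⊤ | prev 1 | push {1}
  [4] u=3 | in ⊤ | out ⊤ | prev 3 | push {2}
  [5] u=0 | in ⊤ | out ⊤ | ==
  [6] u=1 | in ⊤ | out ⊤ | ==
  [7] u=2 | in ⊤ | out ⊤ | ==

Converged values:
  [0] ⊤
  [1] ⊤
  [2] ⊤
  [3] ⊤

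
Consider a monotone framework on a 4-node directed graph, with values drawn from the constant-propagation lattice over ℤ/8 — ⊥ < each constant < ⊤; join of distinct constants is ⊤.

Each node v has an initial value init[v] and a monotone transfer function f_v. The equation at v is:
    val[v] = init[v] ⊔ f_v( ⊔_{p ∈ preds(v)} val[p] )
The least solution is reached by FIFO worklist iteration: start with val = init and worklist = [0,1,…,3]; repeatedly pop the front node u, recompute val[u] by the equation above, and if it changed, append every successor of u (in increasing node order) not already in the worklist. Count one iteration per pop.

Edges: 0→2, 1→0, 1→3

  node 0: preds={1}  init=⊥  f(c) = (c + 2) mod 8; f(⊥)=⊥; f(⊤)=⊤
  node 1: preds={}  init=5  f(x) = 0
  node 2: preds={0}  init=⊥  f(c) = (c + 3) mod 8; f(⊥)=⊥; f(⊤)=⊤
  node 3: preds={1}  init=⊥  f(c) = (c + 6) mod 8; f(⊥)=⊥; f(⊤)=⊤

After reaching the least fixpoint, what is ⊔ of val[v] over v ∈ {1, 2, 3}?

⊤

Trace (6 dequeues):
  [1] u=0 | in 5 | out 7 | prev ⊥ | push {}
  [2] u=1 | in ⊥ | out ⊤ | prev 5 | push {0}
  [3] u=2 | in 7 | out 2 | prev ⊥ | push {}
  [4] u=3 | in ⊤ | out ⊤ | prev ⊥ | push {}
  [5] u=0 | in ⊤ | out ⊤ | prev 7 | push {2}
  [6] u=2 | in ⊤ | out ⊤ | prev 2 | push {}

Converged values:
  [0] ⊤
  [1] ⊤
  [2] ⊤
  [3] ⊤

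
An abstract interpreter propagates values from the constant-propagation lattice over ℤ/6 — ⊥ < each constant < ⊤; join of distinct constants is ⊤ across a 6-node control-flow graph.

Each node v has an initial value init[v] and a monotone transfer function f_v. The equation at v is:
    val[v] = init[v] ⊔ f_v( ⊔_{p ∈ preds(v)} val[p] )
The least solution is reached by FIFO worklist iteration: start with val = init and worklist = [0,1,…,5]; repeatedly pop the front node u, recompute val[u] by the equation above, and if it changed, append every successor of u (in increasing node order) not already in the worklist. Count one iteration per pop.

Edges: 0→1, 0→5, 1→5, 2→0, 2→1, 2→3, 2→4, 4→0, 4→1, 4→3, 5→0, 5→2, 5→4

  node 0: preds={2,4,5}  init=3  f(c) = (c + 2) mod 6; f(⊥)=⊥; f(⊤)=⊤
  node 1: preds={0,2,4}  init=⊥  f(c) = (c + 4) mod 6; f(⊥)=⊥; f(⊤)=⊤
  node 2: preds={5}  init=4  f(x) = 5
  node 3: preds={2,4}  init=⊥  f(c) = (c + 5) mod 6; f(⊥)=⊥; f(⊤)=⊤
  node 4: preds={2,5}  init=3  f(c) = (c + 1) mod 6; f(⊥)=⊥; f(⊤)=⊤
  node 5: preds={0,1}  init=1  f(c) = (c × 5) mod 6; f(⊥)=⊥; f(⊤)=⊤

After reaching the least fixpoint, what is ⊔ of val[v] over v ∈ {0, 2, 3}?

Iteration log — 11 steps:
  step 1. node 0  ⊔preds=⊤  new=⊤  old=3  +wl: 
  step 2. node 1  ⊔preds=⊤  new=⊤  old=⊥  +wl: 
  step 3. node 2  ⊔preds=1  new=⊤  old=4  +wl: 0,1
  step 4. node 3  ⊔preds=⊤  new=⊤  old=⊥  +wl: 
  step 5. node 4  ⊔preds=⊤  new=⊤  old=3  +wl: 3
  step 6. node 5  ⊔preds=⊤  new=⊤  old=1  +wl: 2,4
  step 7. node 0  ⊔preds=⊤  new=⊤  stable
  step 8. node 1  ⊔preds=⊤  new=⊤  stable
  step 9. node 3  ⊔preds=⊤  new=⊤  stable
  step 10. node 2  ⊔preds=⊤  new=⊤  stable
  step 11. node 4  ⊔preds=⊤  new=⊤  stable

Least fixpoint reached:
  node 0: ⊤
  node 1: ⊤
  node 2: ⊤
  node 3: ⊤
  node 4: ⊤
  node 5: ⊤

⊤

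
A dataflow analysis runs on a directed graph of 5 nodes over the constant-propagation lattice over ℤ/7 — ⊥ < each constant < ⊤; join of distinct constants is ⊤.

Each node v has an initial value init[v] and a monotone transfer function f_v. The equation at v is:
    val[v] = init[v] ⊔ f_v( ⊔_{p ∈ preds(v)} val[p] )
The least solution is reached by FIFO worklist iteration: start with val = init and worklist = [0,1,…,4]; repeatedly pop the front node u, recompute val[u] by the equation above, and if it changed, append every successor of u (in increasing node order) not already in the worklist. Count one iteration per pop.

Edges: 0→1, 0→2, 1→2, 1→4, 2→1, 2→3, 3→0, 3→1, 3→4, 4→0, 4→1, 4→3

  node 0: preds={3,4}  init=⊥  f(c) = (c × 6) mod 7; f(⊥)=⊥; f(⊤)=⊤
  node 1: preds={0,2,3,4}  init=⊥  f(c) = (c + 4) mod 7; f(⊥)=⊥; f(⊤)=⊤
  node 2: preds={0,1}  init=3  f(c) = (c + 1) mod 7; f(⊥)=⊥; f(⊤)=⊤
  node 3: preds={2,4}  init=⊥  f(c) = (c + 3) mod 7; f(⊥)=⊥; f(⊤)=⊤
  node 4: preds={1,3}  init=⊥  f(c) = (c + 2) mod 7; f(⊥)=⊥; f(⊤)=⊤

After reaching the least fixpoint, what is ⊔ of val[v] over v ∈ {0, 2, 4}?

⊤

Iteration log — 11 steps:
  step 1. node 0  ⊔preds=⊥  new=⊥  stable
  step 2. node 1  ⊔preds=3  new=0  old=⊥  +wl: 
  step 3. node 2  ⊔preds=0  new=⊤  old=3  +wl: 1
  step 4. node 3  ⊔preds=⊤  new=⊤  old=⊥  +wl: 0
  step 5. node 4  ⊔preds=⊤  new=⊤  old=⊥  +wl: 3
  step 6. node 1  ⊔preds=⊤  new=⊤  old=0  +wl: 2,4
  step 7. node 0  ⊔preds=⊤  new=⊤  old=⊥  +wl: 1
  step 8. node 3  ⊔preds=⊤  new=⊤  stable
  step 9. node 2  ⊔preds=⊤  new=⊤  stable
  step 10. node 4  ⊔preds=⊤  new=⊤  stable
  step 11. node 1  ⊔preds=⊤  new=⊤  stable

Least fixpoint reached:
  node 0: ⊤
  node 1: ⊤
  node 2: ⊤
  node 3: ⊤
  node 4: ⊤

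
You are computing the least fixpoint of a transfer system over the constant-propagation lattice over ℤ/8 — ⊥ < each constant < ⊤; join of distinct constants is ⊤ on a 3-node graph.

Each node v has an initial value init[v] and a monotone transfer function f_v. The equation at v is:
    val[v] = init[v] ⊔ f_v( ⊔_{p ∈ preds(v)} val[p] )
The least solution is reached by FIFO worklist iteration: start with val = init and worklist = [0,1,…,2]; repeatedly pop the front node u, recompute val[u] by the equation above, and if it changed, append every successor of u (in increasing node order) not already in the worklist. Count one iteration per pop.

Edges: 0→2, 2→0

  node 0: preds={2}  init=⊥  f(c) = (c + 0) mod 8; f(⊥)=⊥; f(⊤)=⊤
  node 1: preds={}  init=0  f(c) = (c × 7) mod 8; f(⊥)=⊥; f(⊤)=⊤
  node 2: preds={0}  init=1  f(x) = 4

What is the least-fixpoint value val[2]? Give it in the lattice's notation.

⊤

Trace (5 dequeues):
  [1] u=0 | in 1 | out 1 | prev ⊥ | push {}
  [2] u=1 | in ⊥ | out 0 | ==
  [3] u=2 | in 1 | out ⊤ | prev 1 | push {0}
  [4] u=0 | in ⊤ | out ⊤ | prev 1 | push {2}
  [5] u=2 | in ⊤ | out ⊤ | ==

Converged values:
  [0] ⊤
  [1] 0
  [2] ⊤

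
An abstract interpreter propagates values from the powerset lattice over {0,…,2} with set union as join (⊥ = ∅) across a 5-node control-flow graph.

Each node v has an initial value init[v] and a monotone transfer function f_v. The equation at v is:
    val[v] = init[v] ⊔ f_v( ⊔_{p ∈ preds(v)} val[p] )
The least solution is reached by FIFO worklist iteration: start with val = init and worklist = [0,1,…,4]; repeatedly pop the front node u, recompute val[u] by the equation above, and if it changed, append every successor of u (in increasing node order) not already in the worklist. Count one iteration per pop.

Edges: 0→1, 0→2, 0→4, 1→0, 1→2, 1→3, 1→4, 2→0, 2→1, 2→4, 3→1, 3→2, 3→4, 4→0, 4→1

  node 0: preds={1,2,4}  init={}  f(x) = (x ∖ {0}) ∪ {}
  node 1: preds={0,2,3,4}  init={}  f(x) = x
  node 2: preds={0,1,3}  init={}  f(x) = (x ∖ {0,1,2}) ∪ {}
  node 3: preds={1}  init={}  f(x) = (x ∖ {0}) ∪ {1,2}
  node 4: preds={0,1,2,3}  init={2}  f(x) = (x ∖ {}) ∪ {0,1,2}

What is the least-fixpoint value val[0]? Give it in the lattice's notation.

Trace (11 dequeues):
  [1] u=0 | in {2} | out {2} | prev {} | push {}
  [2] u=1 | in {2} | out {2} | prev {} | push {0}
  [3] u=2 | in {2} | out {} | ==
  [4] u=3 | in {2} | out {1,2} | prev {} | push {1,2}
  [5] u=4 | in {1,2} | out {0,1,2} | prev {2} | push {}
  [6] u=0 | in {0,1,2} | out {1,2} | prev {2} | push {4}
  [7] u=1 | in {0,1,2} | out {0,1,2} | prev {2} | push {0,3}
  [8] u=2 | in {0,1,2} | out {} | ==
  [9] u=4 | in {0,1,2} | out {0,1,2} | ==
  [10] u=0 | in {0,1,2} | out {1,2} | ==
  [11] u=3 | in {0,1,2} | out {1,2} | ==

Converged values:
  [0] {1,2}
  [1] {0,1,2}
  [2] {}
  [3] {1,2}
  [4] {0,1,2}

{1,2}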